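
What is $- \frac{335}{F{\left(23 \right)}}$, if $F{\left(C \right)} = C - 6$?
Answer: $- \frac{335}{17} \approx -19.706$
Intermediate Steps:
$F{\left(C \right)} = -6 + C$ ($F{\left(C \right)} = C - 6 = -6 + C$)
$- \frac{335}{F{\left(23 \right)}} = - \frac{335}{-6 + 23} = - \frac{335}{17}$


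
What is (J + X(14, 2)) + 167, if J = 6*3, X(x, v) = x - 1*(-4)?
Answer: 203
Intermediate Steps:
X(x, v) = 4 + x (X(x, v) = x + 4 = 4 + x)
J = 18
(J + X(14, 2)) + 167 = (18 + (4 + 14)) + 167 = (18 + 18) + 167 = 36 + 167 = 203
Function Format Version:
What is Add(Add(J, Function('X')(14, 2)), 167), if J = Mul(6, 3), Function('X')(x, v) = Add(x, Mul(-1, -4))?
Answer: 203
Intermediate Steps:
Function('X')(x, v) = Add(4, x) (Function('X')(x, v) = Add(x, 4) = Add(4, x))
J = 18
Add(Add(J, Function('X')(14, 2)), 167) = Add(Add(18, Add(4, 14)), 167) = Add(Add(18, 18), 167) = Add(36, 167) = 203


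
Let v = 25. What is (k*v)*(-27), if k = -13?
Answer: 8775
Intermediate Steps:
(k*v)*(-27) = -13*25*(-27) = -325*(-27) = 8775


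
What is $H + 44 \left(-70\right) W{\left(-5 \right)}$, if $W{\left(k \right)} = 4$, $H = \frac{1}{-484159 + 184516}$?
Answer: $- \frac{3691601761}{299643} \approx -12320.0$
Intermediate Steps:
$H = - \frac{1}{299643}$ ($H = \frac{1}{-299643} = - \frac{1}{299643} \approx -3.3373 \cdot 10^{-6}$)
$H + 44 \left(-70\right) W{\left(-5 \right)} = - \frac{1}{299643} + 44 \left(-70\right) 4 = - \frac{1}{299643} - 12320 = - \frac{3691601761}{299643}$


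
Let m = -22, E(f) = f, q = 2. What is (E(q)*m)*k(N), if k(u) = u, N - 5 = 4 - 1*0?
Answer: -396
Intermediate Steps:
N = 9 (N = 5 + (4 - 1*0) = 5 + (4 + 0) = 5 + 4 = 9)
(E(q)*m)*k(N) = (2*(-22))*9 = -44*9 = -396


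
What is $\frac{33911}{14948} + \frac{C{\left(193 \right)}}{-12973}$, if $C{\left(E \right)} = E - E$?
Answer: $\frac{33911}{14948} \approx 2.2686$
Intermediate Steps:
$C{\left(E \right)} = 0$
$\frac{33911}{14948} + \frac{C{\left(193 \right)}}{-12973} = \frac{33911}{14948} + \frac{0}{-12973} = 33911 \cdot \frac{1}{14948} + 0 \left(- \frac{1}{12973}\right) = \frac{33911}{14948} + 0 = \frac{33911}{14948}$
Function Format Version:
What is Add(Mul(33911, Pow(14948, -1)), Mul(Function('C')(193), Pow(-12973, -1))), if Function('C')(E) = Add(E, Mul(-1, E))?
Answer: Rational(33911, 14948) ≈ 2.2686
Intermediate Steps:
Function('C')(E) = 0
Add(Mul(33911, Pow(14948, -1)), Mul(Function('C')(193), Pow(-12973, -1))) = Add(Mul(33911, Pow(14948, -1)), Mul(0, Pow(-12973, -1))) = Add(Mul(33911, Rational(1, 14948)), Mul(0, Rational(-1, 12973))) = Add(Rational(33911, 14948), 0) = Rational(33911, 14948)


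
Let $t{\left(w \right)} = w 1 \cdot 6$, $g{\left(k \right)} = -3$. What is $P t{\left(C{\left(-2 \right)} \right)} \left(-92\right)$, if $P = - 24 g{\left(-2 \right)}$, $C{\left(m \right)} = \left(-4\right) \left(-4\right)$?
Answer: $-635904$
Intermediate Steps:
$C{\left(m \right)} = 16$
$P = 72$ ($P = \left(-24\right) \left(-3\right) = 72$)
$t{\left(w \right)} = 6 w$ ($t{\left(w \right)} = w 6 = 6 w$)
$P t{\left(C{\left(-2 \right)} \right)} \left(-92\right) = 72 \cdot 6 \cdot 16 \left(-92\right) = 72 \cdot 96 \left(-92\right) = 6912 \left(-92\right) = -635904$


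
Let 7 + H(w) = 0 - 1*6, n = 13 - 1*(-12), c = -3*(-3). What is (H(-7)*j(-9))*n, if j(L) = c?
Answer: -2925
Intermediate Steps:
c = 9
j(L) = 9
n = 25 (n = 13 + 12 = 25)
H(w) = -13 (H(w) = -7 + (0 - 1*6) = -7 + (0 - 6) = -7 - 6 = -13)
(H(-7)*j(-9))*n = -13*9*25 = -117*25 = -2925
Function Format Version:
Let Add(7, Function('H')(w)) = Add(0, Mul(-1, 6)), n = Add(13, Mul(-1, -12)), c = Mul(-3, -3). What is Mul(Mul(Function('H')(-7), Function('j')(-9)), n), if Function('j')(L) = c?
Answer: -2925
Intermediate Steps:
c = 9
Function('j')(L) = 9
n = 25 (n = Add(13, 12) = 25)
Function('H')(w) = -13 (Function('H')(w) = Add(-7, Add(0, Mul(-1, 6))) = Add(-7, Add(0, -6)) = Add(-7, -6) = -13)
Mul(Mul(Function('H')(-7), Function('j')(-9)), n) = Mul(Mul(-13, 9), 25) = Mul(-117, 25) = -2925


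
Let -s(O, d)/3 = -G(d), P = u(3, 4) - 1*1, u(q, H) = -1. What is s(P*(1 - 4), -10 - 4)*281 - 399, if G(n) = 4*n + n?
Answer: -59409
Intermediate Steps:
G(n) = 5*n
P = -2 (P = -1 - 1*1 = -1 - 1 = -2)
s(O, d) = 15*d (s(O, d) = -(-3)*5*d = -(-15)*d = 15*d)
s(P*(1 - 4), -10 - 4)*281 - 399 = (15*(-10 - 4))*281 - 399 = (15*(-14))*281 - 399 = -210*281 - 399 = -59010 - 399 = -59409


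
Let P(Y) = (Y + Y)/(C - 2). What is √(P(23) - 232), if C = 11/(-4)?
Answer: 4*I*√5453/19 ≈ 15.546*I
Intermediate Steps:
C = -11/4 (C = 11*(-¼) = -11/4 ≈ -2.7500)
P(Y) = -8*Y/19 (P(Y) = (Y + Y)/(-11/4 - 2) = (2*Y)/(-19/4) = (2*Y)*(-4/19) = -8*Y/19)
√(P(23) - 232) = √(-8/19*23 - 232) = √(-184/19 - 232) = √(-4592/19) = 4*I*√5453/19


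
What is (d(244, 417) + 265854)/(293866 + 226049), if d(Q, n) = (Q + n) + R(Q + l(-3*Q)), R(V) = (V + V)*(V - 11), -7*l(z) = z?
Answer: 4918135/5095167 ≈ 0.96525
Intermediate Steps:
l(z) = -z/7
R(V) = 2*V*(-11 + V) (R(V) = (2*V)*(-11 + V) = 2*V*(-11 + V))
d(Q, n) = Q + n + 20*Q*(-11 + 10*Q/7)/7 (d(Q, n) = (Q + n) + 2*(Q - (-3)*Q/7)*(-11 + (Q - (-3)*Q/7)) = (Q + n) + 2*(Q + 3*Q/7)*(-11 + (Q + 3*Q/7)) = (Q + n) + 2*(10*Q/7)*(-11 + 10*Q/7) = (Q + n) + 20*Q*(-11 + 10*Q/7)/7 = Q + n + 20*Q*(-11 + 10*Q/7)/7)
(d(244, 417) + 265854)/(293866 + 226049) = ((417 - 213/7*244 + (200/49)*244²) + 265854)/(293866 + 226049) = ((417 - 51972/7 + (200/49)*59536) + 265854)/519915 = ((417 - 51972/7 + 11907200/49) + 265854)*(1/519915) = (11563829/49 + 265854)*(1/519915) = (24590675/49)*(1/519915) = 4918135/5095167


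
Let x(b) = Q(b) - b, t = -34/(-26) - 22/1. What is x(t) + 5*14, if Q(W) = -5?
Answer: 1114/13 ≈ 85.692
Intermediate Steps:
t = -269/13 (t = -34*(-1/26) - 22*1 = 17/13 - 22 = -269/13 ≈ -20.692)
x(b) = -5 - b
x(t) + 5*14 = (-5 - 1*(-269/13)) + 5*14 = (-5 + 269/13) + 70 = 204/13 + 70 = 1114/13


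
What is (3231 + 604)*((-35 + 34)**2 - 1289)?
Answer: -4939480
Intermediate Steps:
(3231 + 604)*((-35 + 34)**2 - 1289) = 3835*((-1)**2 - 1289) = 3835*(1 - 1289) = 3835*(-1288) = -4939480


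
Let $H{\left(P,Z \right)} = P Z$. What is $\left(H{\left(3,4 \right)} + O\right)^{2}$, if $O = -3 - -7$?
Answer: $256$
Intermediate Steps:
$O = 4$ ($O = -3 + 7 = 4$)
$\left(H{\left(3,4 \right)} + O\right)^{2} = \left(3 \cdot 4 + 4\right)^{2} = \left(12 + 4\right)^{2} = 16^{2} = 256$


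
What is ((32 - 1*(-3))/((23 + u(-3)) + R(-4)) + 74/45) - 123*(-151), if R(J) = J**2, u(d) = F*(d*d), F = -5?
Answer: 1671193/90 ≈ 18569.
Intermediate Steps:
u(d) = -5*d**2 (u(d) = -5*d*d = -5*d**2)
((32 - 1*(-3))/((23 + u(-3)) + R(-4)) + 74/45) - 123*(-151) = ((32 - 1*(-3))/((23 - 5*(-3)**2) + (-4)**2) + 74/45) - 123*(-151) = ((32 + 3)/((23 - 5*9) + 16) + 74*(1/45)) + 18573 = (35/((23 - 45) + 16) + 74/45) + 18573 = (35/(-22 + 16) + 74/45) + 18573 = (35/(-6) + 74/45) + 18573 = (35*(-1/6) + 74/45) + 18573 = (-35/6 + 74/45) + 18573 = -377/90 + 18573 = 1671193/90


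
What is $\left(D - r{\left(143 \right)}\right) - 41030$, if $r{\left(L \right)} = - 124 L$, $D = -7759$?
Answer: $-31057$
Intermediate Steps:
$\left(D - r{\left(143 \right)}\right) - 41030 = \left(-7759 - \left(-124\right) 143\right) - 41030 = \left(-7759 - -17732\right) - 41030 = \left(-7759 + 17732\right) - 41030 = 9973 - 41030 = -31057$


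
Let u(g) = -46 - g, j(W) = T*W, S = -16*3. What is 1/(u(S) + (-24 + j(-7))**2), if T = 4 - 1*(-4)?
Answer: 1/6402 ≈ 0.00015620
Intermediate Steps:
T = 8 (T = 4 + 4 = 8)
S = -48
j(W) = 8*W
1/(u(S) + (-24 + j(-7))**2) = 1/((-46 - 1*(-48)) + (-24 + 8*(-7))**2) = 1/((-46 + 48) + (-24 - 56)**2) = 1/(2 + (-80)**2) = 1/(2 + 6400) = 1/6402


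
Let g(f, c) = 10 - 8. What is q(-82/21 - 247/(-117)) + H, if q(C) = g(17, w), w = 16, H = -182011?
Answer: -182009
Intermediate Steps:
g(f, c) = 2
q(C) = 2
q(-82/21 - 247/(-117)) + H = 2 - 182011 = -182009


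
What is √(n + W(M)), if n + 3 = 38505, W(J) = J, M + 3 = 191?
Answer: √38690 ≈ 196.70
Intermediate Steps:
M = 188 (M = -3 + 191 = 188)
n = 38502 (n = -3 + 38505 = 38502)
√(n + W(M)) = √(38502 + 188) = √38690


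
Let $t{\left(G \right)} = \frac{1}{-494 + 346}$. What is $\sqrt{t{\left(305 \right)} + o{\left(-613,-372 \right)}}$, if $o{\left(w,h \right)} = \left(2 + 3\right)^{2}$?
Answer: $\frac{3 \sqrt{15207}}{74} \approx 4.9993$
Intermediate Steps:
$t{\left(G \right)} = - \frac{1}{148}$ ($t{\left(G \right)} = \frac{1}{-148} = - \frac{1}{148}$)
$o{\left(w,h \right)} = 25$ ($o{\left(w,h \right)} = 5^{2} = 25$)
$\sqrt{t{\left(305 \right)} + o{\left(-613,-372 \right)}} = \sqrt{- \frac{1}{148} + 25} = \sqrt{\frac{3699}{148}} = \frac{3 \sqrt{15207}}{74}$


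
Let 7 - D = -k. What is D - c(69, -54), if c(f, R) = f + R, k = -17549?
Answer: -17557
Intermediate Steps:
c(f, R) = R + f
D = -17542 (D = 7 - (-1)*(-17549) = 7 - 1*17549 = 7 - 17549 = -17542)
D - c(69, -54) = -17542 - (-54 + 69) = -17542 - 1*15 = -17542 - 15 = -17557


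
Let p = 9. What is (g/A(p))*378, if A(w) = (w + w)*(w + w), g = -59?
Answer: -413/6 ≈ -68.833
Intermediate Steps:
A(w) = 4*w**2 (A(w) = (2*w)*(2*w) = 4*w**2)
(g/A(p))*378 = -59/(4*9**2)*378 = -59/(4*81)*378 = -59/324*378 = -413/6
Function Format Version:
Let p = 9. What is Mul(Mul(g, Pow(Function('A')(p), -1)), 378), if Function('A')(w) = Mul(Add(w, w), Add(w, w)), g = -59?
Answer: Rational(-413, 6) ≈ -68.833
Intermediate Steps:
Function('A')(w) = Mul(4, Pow(w, 2)) (Function('A')(w) = Mul(Mul(2, w), Mul(2, w)) = Mul(4, Pow(w, 2)))
Mul(Mul(g, Pow(Function('A')(p), -1)), 378) = Mul(Mul(-59, Pow(Mul(4, Pow(9, 2)), -1)), 378) = Mul(Mul(-59, Pow(Mul(4, 81), -1)), 378) = Mul(Mul(-59, Pow(324, -1)), 378) = Mul(Mul(-59, Rational(1, 324)), 378) = Mul(Rational(-59, 324), 378) = Rational(-413, 6)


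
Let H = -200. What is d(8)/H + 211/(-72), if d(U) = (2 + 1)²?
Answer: -1339/450 ≈ -2.9756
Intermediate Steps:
d(U) = 9 (d(U) = 3² = 9)
d(8)/H + 211/(-72) = 9/(-200) + 211/(-72) = 9*(-1/200) + 211*(-1/72) = -9/200 - 211/72 = -1339/450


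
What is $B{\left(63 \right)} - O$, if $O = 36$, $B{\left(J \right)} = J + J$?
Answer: $90$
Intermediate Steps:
$B{\left(J \right)} = 2 J$
$B{\left(63 \right)} - O = 2 \cdot 63 - 36 = 126 - 36 = 90$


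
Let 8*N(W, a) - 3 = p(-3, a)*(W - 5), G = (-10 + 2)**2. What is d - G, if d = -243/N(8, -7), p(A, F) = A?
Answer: 260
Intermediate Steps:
G = 64 (G = (-8)**2 = 64)
N(W, a) = 9/4 - 3*W/8 (N(W, a) = 3/8 + (-3*(W - 5))/8 = 3/8 + (-3*(-5 + W))/8 = 3/8 + (15 - 3*W)/8 = 3/8 + (15/8 - 3*W/8) = 9/4 - 3*W/8)
d = 324 (d = -243/(9/4 - 3/8*8) = -243/(9/4 - 3) = -243/(-3/4) = -243*(-4/3) = 324)
d - G = 324 - 1*64 = 324 - 64 = 260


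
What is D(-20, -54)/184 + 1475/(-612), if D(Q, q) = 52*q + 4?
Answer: -248431/14076 ≈ -17.649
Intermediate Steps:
D(Q, q) = 4 + 52*q
D(-20, -54)/184 + 1475/(-612) = (4 + 52*(-54))/184 + 1475/(-612) = (4 - 2808)*(1/184) + 1475*(-1/612) = -2804*1/184 - 1475/612 = -701/46 - 1475/612 = -248431/14076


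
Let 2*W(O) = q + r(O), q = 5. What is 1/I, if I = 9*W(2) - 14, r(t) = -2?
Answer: -2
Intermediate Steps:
W(O) = 3/2 (W(O) = (5 - 2)/2 = (1/2)*3 = 3/2)
I = -1/2 (I = 9*(3/2) - 14 = 27/2 - 14 = -1/2 ≈ -0.50000)
1/I = 1/(-1/2) = -2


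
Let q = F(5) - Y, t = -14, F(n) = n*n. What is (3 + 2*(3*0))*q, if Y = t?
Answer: 117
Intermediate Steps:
F(n) = n**2
Y = -14
q = 39 (q = 5**2 - 1*(-14) = 25 + 14 = 39)
(3 + 2*(3*0))*q = (3 + 2*(3*0))*39 = (3 + 2*0)*39 = (3 + 0)*39 = 3*39 = 117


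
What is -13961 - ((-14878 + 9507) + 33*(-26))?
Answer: -7732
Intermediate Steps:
-13961 - ((-14878 + 9507) + 33*(-26)) = -13961 - (-5371 - 858) = -13961 - 1*(-6229) = -13961 + 6229 = -7732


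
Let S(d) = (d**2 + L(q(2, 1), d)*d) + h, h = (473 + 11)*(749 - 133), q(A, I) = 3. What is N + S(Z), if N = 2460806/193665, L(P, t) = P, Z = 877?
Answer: 207205418966/193665 ≈ 1.0699e+6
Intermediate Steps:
N = 2460806/193665 (N = 2460806*(1/193665) = 2460806/193665 ≈ 12.707)
h = 298144 (h = 484*616 = 298144)
S(d) = 298144 + d**2 + 3*d (S(d) = (d**2 + 3*d) + 298144 = 298144 + d**2 + 3*d)
N + S(Z) = 2460806/193665 + (298144 + 877**2 + 3*877) = 2460806/193665 + (298144 + 769129 + 2631) = 2460806/193665 + 1069904 = 207205418966/193665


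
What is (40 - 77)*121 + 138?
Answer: -4339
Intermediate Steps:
(40 - 77)*121 + 138 = -37*121 + 138 = -4477 + 138 = -4339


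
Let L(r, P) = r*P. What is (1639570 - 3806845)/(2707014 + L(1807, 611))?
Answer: -2167275/3811091 ≈ -0.56868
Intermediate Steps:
L(r, P) = P*r
(1639570 - 3806845)/(2707014 + L(1807, 611)) = (1639570 - 3806845)/(2707014 + 611*1807) = -2167275/(2707014 + 1104077) = -2167275/3811091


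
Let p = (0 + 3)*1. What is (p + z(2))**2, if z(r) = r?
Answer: 25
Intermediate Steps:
p = 3 (p = 3*1 = 3)
(p + z(2))**2 = (3 + 2)**2 = 5**2 = 25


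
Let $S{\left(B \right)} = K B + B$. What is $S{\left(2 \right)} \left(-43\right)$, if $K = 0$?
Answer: $-86$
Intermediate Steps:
$S{\left(B \right)} = B$ ($S{\left(B \right)} = 0 B + B = 0 + B = B$)
$S{\left(2 \right)} \left(-43\right) = 2 \left(-43\right) = -86$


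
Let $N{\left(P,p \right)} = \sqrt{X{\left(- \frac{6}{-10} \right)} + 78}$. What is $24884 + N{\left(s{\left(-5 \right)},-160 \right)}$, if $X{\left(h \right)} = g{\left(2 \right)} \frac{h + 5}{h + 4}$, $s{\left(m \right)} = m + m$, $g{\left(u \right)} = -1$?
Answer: $24884 + \frac{\sqrt{40618}}{23} \approx 24893.0$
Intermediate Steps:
$s{\left(m \right)} = 2 m$
$X{\left(h \right)} = - \frac{5 + h}{4 + h}$ ($X{\left(h \right)} = - \frac{h + 5}{h + 4} = - \frac{5 + h}{4 + h}$)
$N{\left(P,p \right)} = \frac{\sqrt{40618}}{23}$ ($N{\left(P,p \right)} = \sqrt{\frac{-5 - - \frac{6}{-10}}{4 - \frac{6}{-10}} + 78} = \sqrt{\frac{-5 - \left(-6\right) \left(- \frac{1}{10}\right)}{4 - - \frac{3}{5}} + 78} = \sqrt{\frac{-5 - \frac{3}{5}}{4 + \frac{3}{5}} + 78} = \sqrt{\frac{-5 - \frac{3}{5}}{\frac{23}{5}} + 78} = \sqrt{\frac{5}{23} \left(- \frac{28}{5}\right) + 78} = \sqrt{- \frac{28}{23} + 78} = \sqrt{\frac{1766}{23}} = \frac{\sqrt{40618}}{23}$)
$24884 + N{\left(s{\left(-5 \right)},-160 \right)} = 24884 + \frac{\sqrt{40618}}{23}$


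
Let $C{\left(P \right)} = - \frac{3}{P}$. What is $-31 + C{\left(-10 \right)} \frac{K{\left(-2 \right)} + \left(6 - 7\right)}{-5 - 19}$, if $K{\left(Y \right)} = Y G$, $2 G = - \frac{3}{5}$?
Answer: $- \frac{6199}{200} \approx -30.995$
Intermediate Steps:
$G = - \frac{3}{10}$ ($G = \frac{\left(-3\right) \frac{1}{5}}{2} = \frac{1}{2} \left(- \frac{3}{5}\right) = - \frac{3}{10} \approx -0.3$)
$K{\left(Y \right)} = - \frac{3 Y}{10}$ ($K{\left(Y \right)} = Y \left(- \frac{3}{10}\right) = - \frac{3 Y}{10}$)
$-31 + C{\left(-10 \right)} \frac{K{\left(-2 \right)} + \left(6 - 7\right)}{-5 - 19} = -31 + - \frac{3}{-10} \frac{\left(- \frac{3}{10}\right) \left(-2\right) + \left(6 - 7\right)}{-5 - 19} = -31 + \left(-3\right) \left(- \frac{1}{10}\right) \frac{\frac{3}{5} - 1}{-24} = -31 + \frac{3 \left(\left(- \frac{2}{5}\right) \left(- \frac{1}{24}\right)\right)}{10} = -31 + \frac{3}{10} \cdot \frac{1}{60} = -31 + \frac{1}{200} = - \frac{6199}{200}$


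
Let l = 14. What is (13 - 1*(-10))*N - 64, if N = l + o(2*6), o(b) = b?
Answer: 534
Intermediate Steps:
N = 26 (N = 14 + 2*6 = 14 + 12 = 26)
(13 - 1*(-10))*N - 64 = (13 - 1*(-10))*26 - 64 = (13 + 10)*26 - 64 = 23*26 - 64 = 598 - 64 = 534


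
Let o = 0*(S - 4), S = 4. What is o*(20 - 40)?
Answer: 0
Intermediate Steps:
o = 0 (o = 0*(4 - 4) = 0*0 = 0)
o*(20 - 40) = 0*(20 - 40) = 0*(-20) = 0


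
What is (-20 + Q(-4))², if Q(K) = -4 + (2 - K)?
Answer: 324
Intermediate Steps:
Q(K) = -2 - K
(-20 + Q(-4))² = (-20 + (-2 - 1*(-4)))² = (-20 + (-2 + 4))² = (-20 + 2)² = (-18)² = 324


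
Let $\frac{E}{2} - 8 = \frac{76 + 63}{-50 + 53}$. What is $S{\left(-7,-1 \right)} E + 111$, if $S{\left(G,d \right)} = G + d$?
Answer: $- \frac{2275}{3} \approx -758.33$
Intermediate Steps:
$E = \frac{326}{3}$ ($E = 16 + 2 \frac{76 + 63}{-50 + 53} = 16 + 2 \cdot \frac{139}{3} = 16 + \frac{278}{3} = \frac{326}{3} \approx 108.67$)
$S{\left(-7,-1 \right)} E + 111 = \left(-7 - 1\right) \frac{326}{3} + 111 = \left(-8\right) \frac{326}{3} + 111 = - \frac{2608}{3} + 111 = - \frac{2275}{3}$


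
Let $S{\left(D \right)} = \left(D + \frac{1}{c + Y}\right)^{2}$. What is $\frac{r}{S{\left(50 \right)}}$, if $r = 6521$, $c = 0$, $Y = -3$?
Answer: $\frac{58689}{22201} \approx 2.6435$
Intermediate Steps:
$S{\left(D \right)} = \left(- \frac{1}{3} + D\right)^{2}$ ($S{\left(D \right)} = \left(D + \frac{1}{0 - 3}\right)^{2} = \left(D + \frac{1}{-3}\right)^{2} = \left(D - \frac{1}{3}\right)^{2} = \left(- \frac{1}{3} + D\right)^{2}$)
$\frac{r}{S{\left(50 \right)}} = \frac{6521}{\frac{1}{9} \left(1 - 150\right)^{2}} = \frac{6521}{\frac{1}{9} \left(-149\right)^{2}} = \frac{6521}{\frac{1}{9} \cdot 22201} = \frac{6521}{\frac{22201}{9}} = 6521 \cdot \frac{9}{22201} = \frac{58689}{22201}$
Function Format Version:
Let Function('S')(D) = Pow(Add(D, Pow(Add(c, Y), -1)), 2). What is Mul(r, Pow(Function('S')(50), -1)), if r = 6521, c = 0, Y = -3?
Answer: Rational(58689, 22201) ≈ 2.6435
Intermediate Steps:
Function('S')(D) = Pow(Add(Rational(-1, 3), D), 2) (Function('S')(D) = Pow(Add(D, Pow(Add(0, -3), -1)), 2) = Pow(Add(D, Pow(-3, -1)), 2) = Pow(Add(D, Rational(-1, 3)), 2) = Pow(Add(Rational(-1, 3), D), 2))
Mul(r, Pow(Function('S')(50), -1)) = Mul(6521, Pow(Mul(Rational(1, 9), Pow(Add(1, Mul(-3, 50)), 2)), -1)) = Mul(6521, Pow(Mul(Rational(1, 9), Pow(Add(1, -150), 2)), -1)) = Mul(6521, Pow(Mul(Rational(1, 9), Pow(-149, 2)), -1)) = Mul(6521, Pow(Mul(Rational(1, 9), 22201), -1)) = Mul(6521, Pow(Rational(22201, 9), -1)) = Mul(6521, Rational(9, 22201)) = Rational(58689, 22201)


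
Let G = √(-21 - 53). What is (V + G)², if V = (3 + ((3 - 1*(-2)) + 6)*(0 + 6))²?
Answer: (4761 + I*√74)² ≈ 2.2667e+7 + 8.191e+4*I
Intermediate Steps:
G = I*√74 (G = √(-74) = I*√74 ≈ 8.6023*I)
V = 4761 (V = (3 + ((3 + 2) + 6)*6)² = (3 + (5 + 6)*6)² = (3 + 11*6)² = (3 + 66)² = 69² = 4761)
(V + G)² = (4761 + I*√74)²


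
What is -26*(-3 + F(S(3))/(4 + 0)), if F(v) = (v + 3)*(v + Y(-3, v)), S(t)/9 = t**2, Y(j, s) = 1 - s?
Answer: -468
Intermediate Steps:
S(t) = 9*t**2
F(v) = 3 + v (F(v) = (v + 3)*(v + (1 - v)) = (3 + v)*1 = 3 + v)
-26*(-3 + F(S(3))/(4 + 0)) = -26*(-3 + (3 + 9*3**2)/(4 + 0)) = -26*(-3 + (3 + 9*9)/4) = -26*(-3 + (3 + 81)/4) = -26*(-3 + (1/4)*84) = -26*(-3 + 21) = -26*18 = -468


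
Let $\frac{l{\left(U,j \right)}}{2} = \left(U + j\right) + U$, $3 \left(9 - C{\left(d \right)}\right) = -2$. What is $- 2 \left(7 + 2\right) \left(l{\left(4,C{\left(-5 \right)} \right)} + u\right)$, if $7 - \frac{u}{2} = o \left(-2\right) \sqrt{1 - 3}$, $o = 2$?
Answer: $-888 - 144 i \sqrt{2} \approx -888.0 - 203.65 i$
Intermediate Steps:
$C{\left(d \right)} = \frac{29}{3}$ ($C{\left(d \right)} = 9 - - \frac{2}{3} = 9 + \frac{2}{3} = \frac{29}{3}$)
$l{\left(U,j \right)} = 2 j + 4 U$ ($l{\left(U,j \right)} = 2 \left(\left(U + j\right) + U\right) = 2 \left(j + 2 U\right) = 2 j + 4 U$)
$u = 14 + 8 i \sqrt{2}$ ($u = 14 - 2 \cdot 2 \left(-2\right) \sqrt{1 - 3} = 14 - 2 \left(- 4 \sqrt{-2}\right) = 14 - 2 \left(- 4 i \sqrt{2}\right) = 14 + 8 i \sqrt{2} \approx 14.0 + 11.314 i$)
$- 2 \left(7 + 2\right) \left(l{\left(4,C{\left(-5 \right)} \right)} + u\right) = - 2 \left(7 + 2\right) \left(\left(2 \cdot \frac{29}{3} + 4 \cdot 4\right) + \left(14 + 8 i \sqrt{2}\right)\right) = \left(-2\right) 9 \left(\left(\frac{58}{3} + 16\right) + \left(14 + 8 i \sqrt{2}\right)\right) = - 18 \left(\frac{106}{3} + \left(14 + 8 i \sqrt{2}\right)\right) = - 18 \left(\frac{148}{3} + 8 i \sqrt{2}\right) = -888 - 144 i \sqrt{2}$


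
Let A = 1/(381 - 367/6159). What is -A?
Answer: -6159/2346212 ≈ -0.0026251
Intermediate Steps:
A = 6159/2346212 (A = 1/(381 - 367*1/6159) = 1/(381 - 367/6159) = 1/(2346212/6159) = 6159/2346212 ≈ 0.0026251)
-A = -1*6159/2346212 = -6159/2346212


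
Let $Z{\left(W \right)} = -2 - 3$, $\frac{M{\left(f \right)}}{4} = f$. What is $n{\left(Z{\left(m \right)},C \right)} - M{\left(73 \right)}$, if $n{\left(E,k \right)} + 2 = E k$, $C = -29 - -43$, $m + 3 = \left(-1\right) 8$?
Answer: $-364$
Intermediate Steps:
$m = -11$ ($m = -3 - 8 = -11$)
$C = 14$ ($C = -29 + 43 = 14$)
$M{\left(f \right)} = 4 f$
$Z{\left(W \right)} = -5$
$n{\left(E,k \right)} = -2 + E k$
$n{\left(Z{\left(m \right)},C \right)} - M{\left(73 \right)} = \left(-2 - 70\right) - 4 \cdot 73 = \left(-2 - 70\right) - 292 = -72 - 292 = -364$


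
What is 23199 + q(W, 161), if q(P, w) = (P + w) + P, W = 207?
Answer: 23774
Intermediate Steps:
q(P, w) = w + 2*P
23199 + q(W, 161) = 23199 + (161 + 2*207) = 23199 + (161 + 414) = 23199 + 575 = 23774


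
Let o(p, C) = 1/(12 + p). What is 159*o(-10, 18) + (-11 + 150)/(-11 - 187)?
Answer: 7801/99 ≈ 78.798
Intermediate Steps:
159*o(-10, 18) + (-11 + 150)/(-11 - 187) = 159/(12 - 10) + (-11 + 150)/(-11 - 187) = 159/2 + 139/(-198) = 159*(½) + 139*(-1/198) = 159/2 - 139/198 = 7801/99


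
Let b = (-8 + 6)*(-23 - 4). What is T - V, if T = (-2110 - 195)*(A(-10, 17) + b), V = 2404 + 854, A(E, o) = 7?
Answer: -143863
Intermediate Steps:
V = 3258
b = 54 (b = -2*(-27) = 54)
T = -140605 (T = (-2110 - 195)*(7 + 54) = -2305*61 = -140605)
T - V = -140605 - 1*3258 = -140605 - 3258 = -143863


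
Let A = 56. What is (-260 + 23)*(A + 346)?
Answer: -95274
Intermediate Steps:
(-260 + 23)*(A + 346) = (-260 + 23)*(56 + 346) = -237*402 = -95274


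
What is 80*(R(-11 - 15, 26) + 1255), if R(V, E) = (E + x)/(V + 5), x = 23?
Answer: 300640/3 ≈ 1.0021e+5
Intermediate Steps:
R(V, E) = (23 + E)/(5 + V) (R(V, E) = (E + 23)/(V + 5) = (23 + E)/(5 + V))
80*(R(-11 - 15, 26) + 1255) = 80*((23 + 26)/(5 + (-11 - 15)) + 1255) = 80*(49/(5 - 26) + 1255) = 80*(49/(-21) + 1255) = 80*(-1/21*49 + 1255) = 80*(-7/3 + 1255) = 80*(3758/3) = 300640/3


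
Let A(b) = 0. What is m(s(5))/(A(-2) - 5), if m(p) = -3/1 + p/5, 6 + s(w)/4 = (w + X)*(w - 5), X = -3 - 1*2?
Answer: 39/25 ≈ 1.5600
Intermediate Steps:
X = -5 (X = -3 - 2 = -5)
s(w) = -24 + 4*(-5 + w)² (s(w) = -24 + 4*((w - 5)*(w - 5)) = -24 + 4*((-5 + w)*(-5 + w)) = -24 + 4*(-5 + w)²)
m(p) = -3 + p/5 (m(p) = -3*1 + p*(⅕) = -3 + p/5)
m(s(5))/(A(-2) - 5) = (-3 + (76 - 40*5 + 4*5²)/5)/(0 - 5) = (-3 + (76 - 200 + 4*25)/5)/(-5) = -(-3 + (76 - 200 + 100)/5)/5 = -(-3 + (⅕)*(-24))/5 = -(-3 - 24/5)/5 = -⅕*(-39/5) = 39/25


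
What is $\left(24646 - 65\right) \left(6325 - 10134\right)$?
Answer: $-93629029$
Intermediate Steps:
$\left(24646 - 65\right) \left(6325 - 10134\right) = 24581 \left(-3809\right) = -93629029$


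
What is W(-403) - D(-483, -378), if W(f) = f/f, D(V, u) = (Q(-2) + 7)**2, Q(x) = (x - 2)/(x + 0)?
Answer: -80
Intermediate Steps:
Q(x) = (-2 + x)/x
D(V, u) = 81 (D(V, u) = ((-2 - 2)/(-2) + 7)**2 = (-1/2*(-4) + 7)**2 = (2 + 7)**2 = 9**2 = 81)
W(f) = 1
W(-403) - D(-483, -378) = 1 - 1*81 = 1 - 81 = -80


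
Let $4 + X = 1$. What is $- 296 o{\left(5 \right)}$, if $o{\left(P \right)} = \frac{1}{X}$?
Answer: $\frac{296}{3} \approx 98.667$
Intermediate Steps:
$X = -3$ ($X = -4 + 1 = -3$)
$o{\left(P \right)} = - \frac{1}{3}$ ($o{\left(P \right)} = \frac{1}{-3} = - \frac{1}{3}$)
$- 296 o{\left(5 \right)} = \left(-296\right) \left(- \frac{1}{3}\right) = \frac{296}{3}$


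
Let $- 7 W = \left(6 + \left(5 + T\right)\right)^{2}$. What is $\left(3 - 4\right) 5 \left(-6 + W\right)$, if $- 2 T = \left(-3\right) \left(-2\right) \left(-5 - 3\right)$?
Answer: $905$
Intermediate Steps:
$T = 24$ ($T = - \frac{\left(-3\right) \left(-2\right) \left(-5 - 3\right)}{2} = - \frac{6 \left(-5 - 3\right)}{2} = - \frac{6 \left(-8\right)}{2} = \left(- \frac{1}{2}\right) \left(-48\right) = 24$)
$W = -175$ ($W = - \frac{\left(6 + \left(5 + 24\right)\right)^{2}}{7} = - \frac{\left(6 + 29\right)^{2}}{7} = - \frac{35^{2}}{7} = \left(- \frac{1}{7}\right) 1225 = -175$)
$\left(3 - 4\right) 5 \left(-6 + W\right) = \left(3 - 4\right) 5 \left(-6 - 175\right) = \left(-1\right) 5 \left(-181\right) = \left(-5\right) \left(-181\right) = 905$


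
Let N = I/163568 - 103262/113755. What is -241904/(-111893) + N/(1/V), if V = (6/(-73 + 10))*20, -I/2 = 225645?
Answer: 4998573939777451/546513713432169 ≈ 9.1463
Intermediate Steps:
I = -451290 (I = -2*225645 = -451290)
V = -40/21 (V = (6/(-63))*20 = (6*(-1/63))*20 = -2/21*20 = -40/21 ≈ -1.9048)
N = -34113426383/9303338920 (N = -451290/163568 - 103262/113755 = -451290*1/163568 - 103262*1/113755 = -225645/81784 - 103262/113755 = -34113426383/9303338920 ≈ -3.6668)
-241904/(-111893) + N/(1/V) = -241904/(-111893) - 34113426383/(9303338920*(1/(-40/21))) = -241904*(-1/111893) - 34113426383/(9303338920*(-21/40)) = 241904/111893 - 34113426383/9303338920*(-40/21) = 241904/111893 + 34113426383/4884252933 = 4998573939777451/546513713432169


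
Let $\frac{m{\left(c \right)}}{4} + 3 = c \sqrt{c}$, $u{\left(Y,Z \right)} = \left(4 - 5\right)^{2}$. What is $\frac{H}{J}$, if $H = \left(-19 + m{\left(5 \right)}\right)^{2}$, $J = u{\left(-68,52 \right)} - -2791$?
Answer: $\frac{2961}{2792} - \frac{155 \sqrt{5}}{349} \approx 0.067434$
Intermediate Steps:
$u{\left(Y,Z \right)} = 1$ ($u{\left(Y,Z \right)} = \left(-1\right)^{2} = 1$)
$J = 2792$ ($J = 1 - -2791 = 1 + 2791 = 2792$)
$m{\left(c \right)} = -12 + 4 c^{\frac{3}{2}}$ ($m{\left(c \right)} = -12 + 4 c \sqrt{c} = -12 + 4 c^{\frac{3}{2}}$)
$H = \left(-31 + 20 \sqrt{5}\right)^{2}$ ($H = \left(-19 - \left(12 - 4 \cdot 5^{\frac{3}{2}}\right)\right)^{2} = \left(-19 - \left(12 - 4 \cdot 5 \sqrt{5}\right)\right)^{2} = \left(-19 - \left(12 - 20 \sqrt{5}\right)\right)^{2} = \left(-31 + 20 \sqrt{5}\right)^{2} \approx 188.28$)
$\frac{H}{J} = \frac{2961 - 1240 \sqrt{5}}{2792} = \left(2961 - 1240 \sqrt{5}\right) \frac{1}{2792} = \frac{2961}{2792} - \frac{155 \sqrt{5}}{349}$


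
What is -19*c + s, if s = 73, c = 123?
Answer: -2264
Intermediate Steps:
-19*c + s = -19*123 + 73 = -2337 + 73 = -2264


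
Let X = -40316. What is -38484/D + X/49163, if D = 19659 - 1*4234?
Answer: -2513863192/758339275 ≈ -3.3150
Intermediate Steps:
D = 15425 (D = 19659 - 4234 = 15425)
-38484/D + X/49163 = -38484/15425 - 40316/49163 = -2513863192/758339275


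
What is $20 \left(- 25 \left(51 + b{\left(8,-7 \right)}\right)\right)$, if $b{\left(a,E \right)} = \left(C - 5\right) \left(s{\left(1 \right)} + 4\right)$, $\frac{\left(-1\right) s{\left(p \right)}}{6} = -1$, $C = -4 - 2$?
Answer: $29500$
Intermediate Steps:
$C = -6$
$s{\left(p \right)} = 6$ ($s{\left(p \right)} = \left(-6\right) \left(-1\right) = 6$)
$b{\left(a,E \right)} = -110$ ($b{\left(a,E \right)} = \left(-6 - 5\right) \left(6 + 4\right) = \left(-11\right) 10 = -110$)
$20 \left(- 25 \left(51 + b{\left(8,-7 \right)}\right)\right) = 20 \left(- 25 \left(51 - 110\right)\right) = 20 \left(\left(-25\right) \left(-59\right)\right) = 20 \cdot 1475 = 29500$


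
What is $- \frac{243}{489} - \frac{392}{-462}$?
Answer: $\frac{1891}{5379} \approx 0.35155$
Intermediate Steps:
$- \frac{243}{489} - \frac{392}{-462} = \left(-243\right) \frac{1}{489} - - \frac{28}{33} = - \frac{81}{163} + \frac{28}{33} = \frac{1891}{5379}$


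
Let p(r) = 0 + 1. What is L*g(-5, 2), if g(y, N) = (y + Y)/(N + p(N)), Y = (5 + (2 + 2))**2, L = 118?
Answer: 8968/3 ≈ 2989.3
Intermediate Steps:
p(r) = 1
Y = 81 (Y = (5 + 4)**2 = 9**2 = 81)
g(y, N) = (81 + y)/(1 + N) (g(y, N) = (y + 81)/(N + 1) = (81 + y)/(1 + N))
L*g(-5, 2) = 118*((81 - 5)/(1 + 2)) = 118*(76/3) = 8968/3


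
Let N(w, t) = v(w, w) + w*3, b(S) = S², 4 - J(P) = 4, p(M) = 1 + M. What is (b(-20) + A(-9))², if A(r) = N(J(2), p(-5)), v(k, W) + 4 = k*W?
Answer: 156816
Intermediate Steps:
v(k, W) = -4 + W*k (v(k, W) = -4 + k*W = -4 + W*k)
J(P) = 0 (J(P) = 4 - 1*4 = 4 - 4 = 0)
N(w, t) = -4 + w² + 3*w (N(w, t) = (-4 + w*w) + w*3 = (-4 + w²) + 3*w = -4 + w² + 3*w)
A(r) = -4 (A(r) = -4 + 0² + 3*0 = -4 + 0 + 0 = -4)
(b(-20) + A(-9))² = ((-20)² - 4)² = (400 - 4)² = 396² = 156816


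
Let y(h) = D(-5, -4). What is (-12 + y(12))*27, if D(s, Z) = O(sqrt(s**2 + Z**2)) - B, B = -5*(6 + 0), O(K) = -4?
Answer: 378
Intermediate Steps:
B = -30 (B = -5*6 = -30)
D(s, Z) = 26 (D(s, Z) = -4 - 1*(-30) = -4 + 30 = 26)
y(h) = 26
(-12 + y(12))*27 = (-12 + 26)*27 = 14*27 = 378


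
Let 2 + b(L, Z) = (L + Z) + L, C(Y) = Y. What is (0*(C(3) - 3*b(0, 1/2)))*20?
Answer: 0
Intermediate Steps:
b(L, Z) = -2 + Z + 2*L (b(L, Z) = -2 + ((L + Z) + L) = -2 + (Z + 2*L) = -2 + Z + 2*L)
(0*(C(3) - 3*b(0, 1/2)))*20 = (0*(3 - 3*(-2 + 1/2 + 2*0)))*20 = (0*(3 - 3*(-2 + 1*(½) + 0)))*20 = (0*(3 - 3*(-2 + ½ + 0)))*20 = (0*(3 - 3*(-3/2)))*20 = (0*(3 + 9/2))*20 = (0*(15/2))*20 = 0*20 = 0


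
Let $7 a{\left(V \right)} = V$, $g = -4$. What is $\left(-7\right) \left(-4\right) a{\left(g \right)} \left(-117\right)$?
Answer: $1872$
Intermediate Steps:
$a{\left(V \right)} = \frac{V}{7}$
$\left(-7\right) \left(-4\right) a{\left(g \right)} \left(-117\right) = \left(-7\right) \left(-4\right) \frac{1}{7} \left(-4\right) \left(-117\right) = 28 \left(- \frac{4}{7}\right) \left(-117\right) = \left(-16\right) \left(-117\right) = 1872$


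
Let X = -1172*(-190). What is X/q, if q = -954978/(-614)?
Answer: 3598040/25131 ≈ 143.17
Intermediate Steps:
q = 477489/307 (q = -954978*(-1/614) = 477489/307 ≈ 1555.3)
X = 222680
X/q = 222680/(477489/307) = 222680*(307/477489) = 3598040/25131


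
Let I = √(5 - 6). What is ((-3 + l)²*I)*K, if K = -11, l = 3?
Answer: 0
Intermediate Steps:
I
((-3 + l)²*I)*K = ((-3 + 3)²*I)*(-11) = (0²*I)*(-11) = (0*I)*(-11) = 0*(-11) = 0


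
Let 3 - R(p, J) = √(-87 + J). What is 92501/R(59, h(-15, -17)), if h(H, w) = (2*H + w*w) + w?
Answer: 92501/(3 - √155) ≈ -9788.6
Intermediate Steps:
h(H, w) = w + w² + 2*H (h(H, w) = (2*H + w²) + w = (w² + 2*H) + w = w + w² + 2*H)
R(p, J) = 3 - √(-87 + J)
92501/R(59, h(-15, -17)) = 92501/(3 - √(-87 + (-17 + (-17)² + 2*(-15)))) = 92501/(3 - √(-87 + (-17 + 289 - 30))) = 92501/(3 - √(-87 + 242)) = 92501/(3 - √155)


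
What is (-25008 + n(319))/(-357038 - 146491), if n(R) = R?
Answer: 24689/503529 ≈ 0.049032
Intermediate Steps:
(-25008 + n(319))/(-357038 - 146491) = (-25008 + 319)/(-357038 - 146491) = -24689/(-503529) = -24689*(-1/503529) = 24689/503529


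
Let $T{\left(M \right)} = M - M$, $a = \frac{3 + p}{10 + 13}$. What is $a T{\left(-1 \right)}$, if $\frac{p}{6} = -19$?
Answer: $0$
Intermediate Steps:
$p = -114$ ($p = 6 \left(-19\right) = -114$)
$a = - \frac{111}{23}$ ($a = \frac{3 - 114}{10 + 13} = - \frac{111}{23} \approx -4.8261$)
$T{\left(M \right)} = 0$
$a T{\left(-1 \right)} = \left(- \frac{111}{23}\right) 0 = 0$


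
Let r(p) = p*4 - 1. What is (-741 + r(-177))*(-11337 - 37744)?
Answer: 71167450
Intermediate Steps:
r(p) = -1 + 4*p (r(p) = 4*p - 1 = -1 + 4*p)
(-741 + r(-177))*(-11337 - 37744) = (-741 + (-1 + 4*(-177)))*(-11337 - 37744) = (-741 + (-1 - 708))*(-49081) = (-741 - 709)*(-49081) = -1450*(-49081) = 71167450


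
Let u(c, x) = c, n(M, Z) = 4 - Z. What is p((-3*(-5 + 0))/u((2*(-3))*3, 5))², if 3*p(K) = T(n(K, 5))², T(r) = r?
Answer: ⅑ ≈ 0.11111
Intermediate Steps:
p(K) = ⅓ (p(K) = (4 - 1*5)²/3 = (4 - 5)²/3 = (⅓)*(-1)² = (⅓)*1 = ⅓)
p((-3*(-5 + 0))/u((2*(-3))*3, 5))² = (⅓)² = ⅑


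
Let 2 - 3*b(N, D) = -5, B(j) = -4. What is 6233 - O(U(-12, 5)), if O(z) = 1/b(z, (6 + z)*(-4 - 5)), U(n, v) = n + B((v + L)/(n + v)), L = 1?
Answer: 43628/7 ≈ 6232.6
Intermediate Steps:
b(N, D) = 7/3 (b(N, D) = ⅔ - ⅓*(-5) = ⅔ + 5/3 = 7/3)
U(n, v) = -4 + n (U(n, v) = n - 4 = -4 + n)
O(z) = 3/7 (O(z) = 1/(7/3) = 3/7)
6233 - O(U(-12, 5)) = 6233 - 1*3/7 = 6233 - 3/7 = 43628/7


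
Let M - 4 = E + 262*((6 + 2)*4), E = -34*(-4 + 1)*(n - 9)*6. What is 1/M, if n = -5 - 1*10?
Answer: -1/6300 ≈ -0.00015873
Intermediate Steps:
n = -15 (n = -5 - 10 = -15)
E = -14688 (E = -34*(-4 + 1)*(-15 - 9)*6 = -(-102)*(-24)*6 = -34*72*6 = -2448*6 = -14688)
M = -6300 (M = 4 + (-14688 + 262*((6 + 2)*4)) = 4 + (-14688 + 262*(8*4)) = 4 + (-14688 + 262*32) = 4 + (-14688 + 8384) = 4 - 6304 = -6300)
1/M = 1/(-6300) = -1/6300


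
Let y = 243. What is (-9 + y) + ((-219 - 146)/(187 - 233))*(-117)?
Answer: -31941/46 ≈ -694.37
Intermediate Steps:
(-9 + y) + ((-219 - 146)/(187 - 233))*(-117) = (-9 + 243) + ((-219 - 146)/(187 - 233))*(-117) = 234 - 365/(-46)*(-117) = 234 - 365*(-1/46)*(-117) = 234 + (365/46)*(-117) = 234 - 42705/46 = -31941/46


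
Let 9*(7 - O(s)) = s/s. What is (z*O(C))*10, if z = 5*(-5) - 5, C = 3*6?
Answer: -6200/3 ≈ -2066.7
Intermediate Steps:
C = 18
O(s) = 62/9 (O(s) = 7 - s/(9*s) = 7 - ⅑*1 = 7 - ⅑ = 62/9)
z = -30 (z = -25 - 5 = -30)
(z*O(C))*10 = -30*62/9*10 = -620/3*10 = -6200/3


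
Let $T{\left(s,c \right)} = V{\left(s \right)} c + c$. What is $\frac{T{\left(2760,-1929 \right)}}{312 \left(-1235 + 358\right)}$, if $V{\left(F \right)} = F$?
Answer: $\frac{1775323}{91208} \approx 19.465$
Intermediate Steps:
$T{\left(s,c \right)} = c + c s$ ($T{\left(s,c \right)} = s c + c = c s + c = c + c s$)
$\frac{T{\left(2760,-1929 \right)}}{312 \left(-1235 + 358\right)} = \frac{\left(-1929\right) \left(1 + 2760\right)}{312 \left(-1235 + 358\right)} = \frac{\left(-1929\right) 2761}{312 \left(-877\right)} = - \frac{5325969}{-273624} = \left(-5325969\right) \left(- \frac{1}{273624}\right) = \frac{1775323}{91208}$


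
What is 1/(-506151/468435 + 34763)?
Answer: 156145/5427899918 ≈ 2.8767e-5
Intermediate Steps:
1/(-506151/468435 + 34763) = 1/(-506151*1/468435 + 34763) = 1/(-168717/156145 + 34763) = 1/(5427899918/156145) = 156145/5427899918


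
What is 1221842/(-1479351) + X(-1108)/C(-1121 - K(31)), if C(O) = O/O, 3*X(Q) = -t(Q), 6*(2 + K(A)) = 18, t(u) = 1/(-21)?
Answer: -25165565/31066371 ≈ -0.81006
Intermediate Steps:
t(u) = -1/21
K(A) = 1 (K(A) = -2 + (⅙)*18 = -2 + 3 = 1)
X(Q) = 1/63 (X(Q) = (-1*(-1/21))/3 = (⅓)*(1/21) = 1/63)
C(O) = 1
1221842/(-1479351) + X(-1108)/C(-1121 - K(31)) = 1221842/(-1479351) + (1/63)/1 = 1221842*(-1/1479351) + (1/63)*1 = -1221842/1479351 + 1/63 = -25165565/31066371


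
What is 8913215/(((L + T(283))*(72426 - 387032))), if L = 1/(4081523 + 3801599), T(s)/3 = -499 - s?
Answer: 35131980628615/2909130883802933 ≈ 0.012076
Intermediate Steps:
T(s) = -1497 - 3*s (T(s) = 3*(-499 - s) = -1497 - 3*s)
L = 1/7883122 ≈ 1.2685e-7
8913215/(((L + T(283))*(72426 - 387032))) = 8913215/(((1/7883122 + (-1497 - 3*283))*(72426 - 387032))) = 8913215/(((1/7883122 + (-1497 - 849))*(-314606))) = 8913215/(((1/7883122 - 2346)*(-314606))) = 8913215/((-18493804211/7883122*(-314606))) = 8913215/(2909130883802933/3941561) = 8913215*(3941561/2909130883802933) = 35131980628615/2909130883802933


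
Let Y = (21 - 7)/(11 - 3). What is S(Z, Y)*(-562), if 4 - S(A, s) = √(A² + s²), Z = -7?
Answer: -2248 + 1967*√17/2 ≈ 1807.1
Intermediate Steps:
Y = 7/4 (Y = 14/8 = 14*(⅛) = 7/4 ≈ 1.7500)
S(A, s) = 4 - √(A² + s²)
S(Z, Y)*(-562) = (4 - √((-7)² + (7/4)²))*(-562) = (4 - √(49 + 49/16))*(-562) = (4 - √(833/16))*(-562) = (4 - 7*√17/4)*(-562) = -2248 + 1967*√17/2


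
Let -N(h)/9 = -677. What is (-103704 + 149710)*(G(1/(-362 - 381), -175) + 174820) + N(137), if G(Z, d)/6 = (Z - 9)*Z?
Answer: 4440007749280405/552049 ≈ 8.0428e+9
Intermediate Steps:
G(Z, d) = 6*Z*(-9 + Z) (G(Z, d) = 6*((Z - 9)*Z) = 6*((-9 + Z)*Z) = 6*(Z*(-9 + Z)) = 6*Z*(-9 + Z))
N(h) = 6093 (N(h) = -9*(-677) = 6093)
(-103704 + 149710)*(G(1/(-362 - 381), -175) + 174820) + N(137) = (-103704 + 149710)*(6*(-9 + 1/(-362 - 381))/(-362 - 381) + 174820) + 6093 = 46006*(6*(-9 + 1/(-743))/(-743) + 174820) + 6093 = 46006*(6*(-1/743)*(-9 - 1/743) + 174820) + 6093 = 46006*(6*(-1/743)*(-6688/743) + 174820) + 6093 = 46006*(40128/552049 + 174820) + 6093 = 46006*(96509246308/552049) + 6093 = 4440004385645848/552049 + 6093 = 4440007749280405/552049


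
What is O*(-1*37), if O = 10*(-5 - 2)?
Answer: 2590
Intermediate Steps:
O = -70 (O = 10*(-7) = -70)
O*(-1*37) = -(-70)*37 = -70*(-37) = 2590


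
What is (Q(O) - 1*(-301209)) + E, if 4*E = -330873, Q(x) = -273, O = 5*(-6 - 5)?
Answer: 872871/4 ≈ 2.1822e+5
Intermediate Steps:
O = -55 (O = 5*(-11) = -55)
E = -330873/4 (E = (¼)*(-330873) = -330873/4 ≈ -82718.)
(Q(O) - 1*(-301209)) + E = (-273 - 1*(-301209)) - 330873/4 = (-273 + 301209) - 330873/4 = 300936 - 330873/4 = 872871/4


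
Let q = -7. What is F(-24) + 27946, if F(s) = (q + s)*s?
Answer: 28690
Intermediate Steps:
F(s) = s*(-7 + s) (F(s) = (-7 + s)*s = s*(-7 + s))
F(-24) + 27946 = -24*(-7 - 24) + 27946 = -24*(-31) + 27946 = 744 + 27946 = 28690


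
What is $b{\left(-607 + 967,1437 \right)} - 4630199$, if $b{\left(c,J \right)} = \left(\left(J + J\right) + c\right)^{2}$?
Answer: $5828557$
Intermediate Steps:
$b{\left(c,J \right)} = \left(c + 2 J\right)^{2}$ ($b{\left(c,J \right)} = \left(2 J + c\right)^{2} = \left(c + 2 J\right)^{2}$)
$b{\left(-607 + 967,1437 \right)} - 4630199 = \left(\left(-607 + 967\right) + 2 \cdot 1437\right)^{2} - 4630199 = \left(360 + 2874\right)^{2} - 4630199 = 3234^{2} - 4630199 = 10458756 - 4630199 = 5828557$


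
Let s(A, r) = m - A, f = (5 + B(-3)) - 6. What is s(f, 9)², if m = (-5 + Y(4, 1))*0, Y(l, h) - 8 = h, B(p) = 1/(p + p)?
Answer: 49/36 ≈ 1.3611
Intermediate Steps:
B(p) = 1/(2*p)
Y(l, h) = 8 + h
f = -7/6 (f = (5 + (½)/(-3)) - 6 = (5 + (½)*(-⅓)) - 6 = (5 - ⅙) - 6 = 29/6 - 6 = -7/6 ≈ -1.1667)
m = 0 (m = (-5 + (8 + 1))*0 = (-5 + 9)*0 = 4*0 = 0)
s(A, r) = -A (s(A, r) = 0 - A = -A)
s(f, 9)² = (-1*(-7/6))² = (7/6)² = 49/36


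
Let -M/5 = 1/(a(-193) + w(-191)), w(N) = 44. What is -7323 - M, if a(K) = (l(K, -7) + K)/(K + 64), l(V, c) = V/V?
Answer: -14323573/1956 ≈ -7322.9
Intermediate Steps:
l(V, c) = 1
a(K) = (1 + K)/(64 + K) (a(K) = (1 + K)/(K + 64) = (1 + K)/(64 + K))
M = -215/1956 (M = -5/((1 - 193)/(64 - 193) + 44) = -5/(-192/(-129) + 44) = -5/(-1/129*(-192) + 44) = -5/(64/43 + 44) = -5/1956/43 = -5*43/1956 = -215/1956 ≈ -0.10992)
-7323 - M = -7323 - 1*(-215/1956) = -7323 + 215/1956 = -14323573/1956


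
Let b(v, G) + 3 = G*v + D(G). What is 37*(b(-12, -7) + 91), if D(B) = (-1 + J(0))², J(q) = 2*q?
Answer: 6401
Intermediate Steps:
D(B) = 1 (D(B) = (-1 + 2*0)² = (-1 + 0)² = (-1)² = 1)
b(v, G) = -2 + G*v (b(v, G) = -3 + (G*v + 1) = -3 + (1 + G*v) = -2 + G*v)
37*(b(-12, -7) + 91) = 37*((-2 - 7*(-12)) + 91) = 37*((-2 + 84) + 91) = 37*(82 + 91) = 37*173 = 6401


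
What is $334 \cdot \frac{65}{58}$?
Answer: $\frac{10855}{29} \approx 374.31$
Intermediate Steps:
$334 \cdot \frac{65}{58} = \frac{10855}{29}$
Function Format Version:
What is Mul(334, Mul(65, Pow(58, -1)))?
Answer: Rational(10855, 29) ≈ 374.31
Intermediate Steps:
Mul(334, Mul(65, Pow(58, -1))) = Mul(334, Mul(65, Rational(1, 58))) = Mul(334, Rational(65, 58)) = Rational(10855, 29)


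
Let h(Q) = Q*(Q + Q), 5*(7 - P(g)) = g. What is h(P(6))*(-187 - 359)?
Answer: -918372/25 ≈ -36735.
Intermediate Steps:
P(g) = 7 - g/5
h(Q) = 2*Q² (h(Q) = Q*(2*Q) = 2*Q²)
h(P(6))*(-187 - 359) = (2*(7 - ⅕*6)²)*(-187 - 359) = (2*(7 - 6/5)²)*(-546) = (2*(29/5)²)*(-546) = (2*(841/25))*(-546) = (1682/25)*(-546) = -918372/25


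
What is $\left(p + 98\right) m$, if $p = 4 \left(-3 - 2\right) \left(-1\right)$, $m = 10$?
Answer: $1180$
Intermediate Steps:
$p = 20$ ($p = 4 \left(-5\right) \left(-1\right) = \left(-20\right) \left(-1\right) = 20$)
$\left(p + 98\right) m = \left(20 + 98\right) 10 = 118 \cdot 10 = 1180$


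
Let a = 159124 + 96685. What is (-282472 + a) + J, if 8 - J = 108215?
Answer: -134870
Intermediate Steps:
J = -108207 (J = 8 - 1*108215 = 8 - 108215 = -108207)
a = 255809
(-282472 + a) + J = (-282472 + 255809) - 108207 = -26663 - 108207 = -134870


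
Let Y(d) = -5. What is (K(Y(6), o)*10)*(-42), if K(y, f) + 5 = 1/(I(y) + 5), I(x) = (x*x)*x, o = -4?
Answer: 4207/2 ≈ 2103.5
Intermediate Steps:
I(x) = x³ (I(x) = x²*x = x³)
K(y, f) = -5 + 1/(5 + y³) (K(y, f) = -5 + 1/(y³ + 5) = -5 + 1/(5 + y³))
(K(Y(6), o)*10)*(-42) = (((-24 - 5*(-5)³)/(5 + (-5)³))*10)*(-42) = (((-24 - 5*(-125))/(5 - 125))*10)*(-42) = (((-24 + 625)/(-120))*10)*(-42) = (-1/120*601*10)*(-42) = -601/120*10*(-42) = -601/12*(-42) = 4207/2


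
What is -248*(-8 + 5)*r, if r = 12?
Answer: 8928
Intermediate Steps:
-248*(-8 + 5)*r = -248*(-8 + 5)*12 = -(-744)*12 = -248*(-36) = 8928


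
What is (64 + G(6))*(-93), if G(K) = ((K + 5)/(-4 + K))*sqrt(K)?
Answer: -5952 - 1023*sqrt(6)/2 ≈ -7204.9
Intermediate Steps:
G(K) = sqrt(K)*(5 + K)/(-4 + K) (G(K) = ((5 + K)/(-4 + K))*sqrt(K) = sqrt(K)*(5 + K)/(-4 + K))
(64 + G(6))*(-93) = (64 + sqrt(6)*(5 + 6)/(-4 + 6))*(-93) = (64 + sqrt(6)*11/2)*(-93) = (64 + sqrt(6)*(1/2)*11)*(-93) = (64 + 11*sqrt(6)/2)*(-93) = -5952 - 1023*sqrt(6)/2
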